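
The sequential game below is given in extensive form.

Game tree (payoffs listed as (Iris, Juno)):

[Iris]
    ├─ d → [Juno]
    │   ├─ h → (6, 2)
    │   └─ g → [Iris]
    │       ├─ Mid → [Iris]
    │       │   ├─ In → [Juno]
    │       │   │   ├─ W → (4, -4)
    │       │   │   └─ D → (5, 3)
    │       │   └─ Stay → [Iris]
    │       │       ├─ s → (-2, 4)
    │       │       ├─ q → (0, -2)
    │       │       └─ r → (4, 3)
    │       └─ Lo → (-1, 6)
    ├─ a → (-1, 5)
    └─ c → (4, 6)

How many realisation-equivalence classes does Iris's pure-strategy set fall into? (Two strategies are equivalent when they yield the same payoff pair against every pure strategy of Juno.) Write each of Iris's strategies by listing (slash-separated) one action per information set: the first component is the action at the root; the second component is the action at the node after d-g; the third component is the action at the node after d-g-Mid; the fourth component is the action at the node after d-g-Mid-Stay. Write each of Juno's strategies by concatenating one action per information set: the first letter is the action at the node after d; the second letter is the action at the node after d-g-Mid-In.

Iris has 36 pure strategies: d/Mid/In/s, d/Mid/In/q, d/Mid/In/r, d/Mid/Stay/s, d/Mid/Stay/q, d/Mid/Stay/r, d/Lo/In/s, d/Lo/In/q, d/Lo/In/r, d/Lo/Stay/s, d/Lo/Stay/q, d/Lo/Stay/r, a/Mid/In/s, a/Mid/In/q, a/Mid/In/r, a/Mid/Stay/s, a/Mid/Stay/q, a/Mid/Stay/r, a/Lo/In/s, a/Lo/In/q, a/Lo/In/r, a/Lo/Stay/s, a/Lo/Stay/q, a/Lo/Stay/r, c/Mid/In/s, c/Mid/In/q, c/Mid/In/r, c/Mid/Stay/s, c/Mid/Stay/q, c/Mid/Stay/r, c/Lo/In/s, c/Lo/In/q, c/Lo/In/r, c/Lo/Stay/s, c/Lo/Stay/q, c/Lo/Stay/r. Columns: hW, hD, gW, gD.
{d/Mid/In/s, d/Mid/In/q, d/Mid/In/r} → row (6,2) (6,2) (4,-4) (5,3)
{d/Mid/Stay/s} → row (6,2) (6,2) (-2,4) (-2,4)
{d/Mid/Stay/q} → row (6,2) (6,2) (0,-2) (0,-2)
{d/Mid/Stay/r} → row (6,2) (6,2) (4,3) (4,3)
{d/Lo/In/s, d/Lo/In/q, d/Lo/In/r, d/Lo/Stay/s, d/Lo/Stay/q, d/Lo/Stay/r} → row (6,2) (6,2) (-1,6) (-1,6)
{a/Mid/In/s, a/Mid/In/q, a/Mid/In/r, a/Mid/Stay/s, a/Mid/Stay/q, a/Mid/Stay/r, a/Lo/In/s, a/Lo/In/q, a/Lo/In/r, a/Lo/Stay/s, a/Lo/Stay/q, a/Lo/Stay/r} → row (-1,5) (-1,5) (-1,5) (-1,5)
{c/Mid/In/s, c/Mid/In/q, c/Mid/In/r, c/Mid/Stay/s, c/Mid/Stay/q, c/Mid/Stay/r, c/Lo/In/s, c/Lo/In/q, c/Lo/In/r, c/Lo/Stay/s, c/Lo/Stay/q, c/Lo/Stay/r} → row (4,6) (4,6) (4,6) (4,6)
That's 7 distinct rows out of 36 strategies.

7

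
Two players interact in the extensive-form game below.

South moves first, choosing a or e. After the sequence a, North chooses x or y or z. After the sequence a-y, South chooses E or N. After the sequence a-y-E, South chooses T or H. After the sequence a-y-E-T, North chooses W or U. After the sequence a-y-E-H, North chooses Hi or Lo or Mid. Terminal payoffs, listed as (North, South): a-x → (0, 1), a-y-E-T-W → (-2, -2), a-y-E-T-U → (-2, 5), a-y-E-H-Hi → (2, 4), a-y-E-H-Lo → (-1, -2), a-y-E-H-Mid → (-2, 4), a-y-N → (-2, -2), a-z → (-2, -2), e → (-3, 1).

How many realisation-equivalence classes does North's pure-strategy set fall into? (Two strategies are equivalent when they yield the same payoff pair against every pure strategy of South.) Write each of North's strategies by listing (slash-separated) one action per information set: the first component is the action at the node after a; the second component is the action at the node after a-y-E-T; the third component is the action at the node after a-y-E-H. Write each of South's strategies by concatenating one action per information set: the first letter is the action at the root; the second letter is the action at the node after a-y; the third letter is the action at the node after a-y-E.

8

North has 18 pure strategies: x/W/Hi, x/W/Lo, x/W/Mid, x/U/Hi, x/U/Lo, x/U/Mid, y/W/Hi, y/W/Lo, y/W/Mid, y/U/Hi, y/U/Lo, y/U/Mid, z/W/Hi, z/W/Lo, z/W/Mid, z/U/Hi, z/U/Lo, z/U/Mid. Columns: aET, aEH, aNT, aNH, eET, eEH, eNT, eNH.
{x/W/Hi, x/W/Lo, x/W/Mid, x/U/Hi, x/U/Lo, x/U/Mid} → row (0,1) (0,1) (0,1) (0,1) (-3,1) (-3,1) (-3,1) (-3,1)
{y/W/Hi} → row (-2,-2) (2,4) (-2,-2) (-2,-2) (-3,1) (-3,1) (-3,1) (-3,1)
{y/W/Lo} → row (-2,-2) (-1,-2) (-2,-2) (-2,-2) (-3,1) (-3,1) (-3,1) (-3,1)
{y/W/Mid} → row (-2,-2) (-2,4) (-2,-2) (-2,-2) (-3,1) (-3,1) (-3,1) (-3,1)
{y/U/Hi} → row (-2,5) (2,4) (-2,-2) (-2,-2) (-3,1) (-3,1) (-3,1) (-3,1)
{y/U/Lo} → row (-2,5) (-1,-2) (-2,-2) (-2,-2) (-3,1) (-3,1) (-3,1) (-3,1)
{y/U/Mid} → row (-2,5) (-2,4) (-2,-2) (-2,-2) (-3,1) (-3,1) (-3,1) (-3,1)
{z/W/Hi, z/W/Lo, z/W/Mid, z/U/Hi, z/U/Lo, z/U/Mid} → row (-2,-2) (-2,-2) (-2,-2) (-2,-2) (-3,1) (-3,1) (-3,1) (-3,1)
That's 8 distinct rows out of 18 strategies.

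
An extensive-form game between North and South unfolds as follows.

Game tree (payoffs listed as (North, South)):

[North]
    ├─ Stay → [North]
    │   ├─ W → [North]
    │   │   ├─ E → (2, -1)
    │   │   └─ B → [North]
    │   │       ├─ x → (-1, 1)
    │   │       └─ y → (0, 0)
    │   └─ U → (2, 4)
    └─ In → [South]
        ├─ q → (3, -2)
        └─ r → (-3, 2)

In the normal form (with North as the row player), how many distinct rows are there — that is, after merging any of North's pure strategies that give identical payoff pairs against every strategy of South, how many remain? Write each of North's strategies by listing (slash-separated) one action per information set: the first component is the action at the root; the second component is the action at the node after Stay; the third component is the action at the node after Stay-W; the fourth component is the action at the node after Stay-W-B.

5

North has 16 pure strategies: Stay/W/E/x, Stay/W/E/y, Stay/W/B/x, Stay/W/B/y, Stay/U/E/x, Stay/U/E/y, Stay/U/B/x, Stay/U/B/y, In/W/E/x, In/W/E/y, In/W/B/x, In/W/B/y, In/U/E/x, In/U/E/y, In/U/B/x, In/U/B/y. Columns: q, r.
{Stay/W/E/x, Stay/W/E/y} → row (2,-1) (2,-1)
{Stay/W/B/x} → row (-1,1) (-1,1)
{Stay/W/B/y} → row (0,0) (0,0)
{Stay/U/E/x, Stay/U/E/y, Stay/U/B/x, Stay/U/B/y} → row (2,4) (2,4)
{In/W/E/x, In/W/E/y, In/W/B/x, In/W/B/y, In/U/E/x, In/U/E/y, In/U/B/x, In/U/B/y} → row (3,-2) (-3,2)
That's 5 distinct rows out of 16 strategies.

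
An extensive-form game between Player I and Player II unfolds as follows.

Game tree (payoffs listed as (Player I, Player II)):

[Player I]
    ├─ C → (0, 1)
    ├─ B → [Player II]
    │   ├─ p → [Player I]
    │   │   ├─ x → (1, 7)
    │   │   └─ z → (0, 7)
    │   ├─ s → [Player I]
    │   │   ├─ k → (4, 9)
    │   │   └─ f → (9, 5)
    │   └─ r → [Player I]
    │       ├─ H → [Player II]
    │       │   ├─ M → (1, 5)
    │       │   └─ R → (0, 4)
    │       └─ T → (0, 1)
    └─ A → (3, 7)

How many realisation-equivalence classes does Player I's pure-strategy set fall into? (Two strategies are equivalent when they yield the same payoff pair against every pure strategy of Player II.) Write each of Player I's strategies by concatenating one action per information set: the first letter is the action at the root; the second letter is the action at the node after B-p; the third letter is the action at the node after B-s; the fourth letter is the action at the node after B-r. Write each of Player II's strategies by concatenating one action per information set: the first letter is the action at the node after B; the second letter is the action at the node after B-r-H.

10

Player I has 24 pure strategies: CxkH, CxkT, CxfH, CxfT, CzkH, CzkT, CzfH, CzfT, BxkH, BxkT, BxfH, BxfT, BzkH, BzkT, BzfH, BzfT, AxkH, AxkT, AxfH, AxfT, AzkH, AzkT, AzfH, AzfT. Columns: pM, pR, sM, sR, rM, rR.
{CxkH, CxkT, CxfH, CxfT, CzkH, CzkT, CzfH, CzfT} → row (0,1) (0,1) (0,1) (0,1) (0,1) (0,1)
{BxkH} → row (1,7) (1,7) (4,9) (4,9) (1,5) (0,4)
{BxkT} → row (1,7) (1,7) (4,9) (4,9) (0,1) (0,1)
{BxfH} → row (1,7) (1,7) (9,5) (9,5) (1,5) (0,4)
{BxfT} → row (1,7) (1,7) (9,5) (9,5) (0,1) (0,1)
{BzkH} → row (0,7) (0,7) (4,9) (4,9) (1,5) (0,4)
{BzkT} → row (0,7) (0,7) (4,9) (4,9) (0,1) (0,1)
{BzfH} → row (0,7) (0,7) (9,5) (9,5) (1,5) (0,4)
{BzfT} → row (0,7) (0,7) (9,5) (9,5) (0,1) (0,1)
{AxkH, AxkT, AxfH, AxfT, AzkH, AzkT, AzfH, AzfT} → row (3,7) (3,7) (3,7) (3,7) (3,7) (3,7)
That's 10 distinct rows out of 24 strategies.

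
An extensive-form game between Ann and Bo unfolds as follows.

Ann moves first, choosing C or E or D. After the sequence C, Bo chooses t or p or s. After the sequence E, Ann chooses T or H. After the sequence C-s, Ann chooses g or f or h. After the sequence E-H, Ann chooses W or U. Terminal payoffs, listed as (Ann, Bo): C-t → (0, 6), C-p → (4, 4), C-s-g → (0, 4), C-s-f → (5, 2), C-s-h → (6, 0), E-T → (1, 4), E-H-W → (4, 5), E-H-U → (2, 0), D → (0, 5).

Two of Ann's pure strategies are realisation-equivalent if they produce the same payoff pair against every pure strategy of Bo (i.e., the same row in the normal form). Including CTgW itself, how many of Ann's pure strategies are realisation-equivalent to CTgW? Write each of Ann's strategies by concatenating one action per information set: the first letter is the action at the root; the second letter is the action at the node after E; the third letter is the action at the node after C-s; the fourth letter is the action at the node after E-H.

Row for CTgW (columns t, p, s): (0,6) (4,4) (0,4).
Under CTgW, Ann's choice at the node after E and at the node after E-H can never be reached regardless of what Bo does, so varying those choices leaves every outcome unchanged.
Holding the reachable choices fixed and varying the unreachable ones freely already gives 2 × 2 = 4 equivalent strategies.
No other strategy reproduces this row, so those 4 are the full class: CTgW, CTgU, CHgW, CHgU.

4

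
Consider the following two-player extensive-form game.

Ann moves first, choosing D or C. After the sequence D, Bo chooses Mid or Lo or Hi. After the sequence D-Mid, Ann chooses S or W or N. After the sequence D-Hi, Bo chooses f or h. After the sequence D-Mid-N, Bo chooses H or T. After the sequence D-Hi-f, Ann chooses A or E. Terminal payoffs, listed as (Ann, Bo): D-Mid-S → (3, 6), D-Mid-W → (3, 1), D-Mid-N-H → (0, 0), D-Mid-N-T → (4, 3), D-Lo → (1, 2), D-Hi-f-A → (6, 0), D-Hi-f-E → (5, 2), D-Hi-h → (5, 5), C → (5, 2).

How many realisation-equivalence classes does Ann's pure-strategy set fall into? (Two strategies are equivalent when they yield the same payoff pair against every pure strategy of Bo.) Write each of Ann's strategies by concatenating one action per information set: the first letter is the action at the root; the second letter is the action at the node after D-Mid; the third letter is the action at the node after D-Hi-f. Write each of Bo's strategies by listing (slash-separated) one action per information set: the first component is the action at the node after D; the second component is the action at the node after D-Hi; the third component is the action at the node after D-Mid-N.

7

Ann has 12 pure strategies: DSA, DSE, DWA, DWE, DNA, DNE, CSA, CSE, CWA, CWE, CNA, CNE. Columns: Mid/f/H, Mid/f/T, Mid/h/H, Mid/h/T, Lo/f/H, Lo/f/T, Lo/h/H, Lo/h/T, Hi/f/H, Hi/f/T, Hi/h/H, Hi/h/T.
{DSA} → row (3,6) (3,6) (3,6) (3,6) (1,2) (1,2) (1,2) (1,2) (6,0) (6,0) (5,5) (5,5)
{DSE} → row (3,6) (3,6) (3,6) (3,6) (1,2) (1,2) (1,2) (1,2) (5,2) (5,2) (5,5) (5,5)
{DWA} → row (3,1) (3,1) (3,1) (3,1) (1,2) (1,2) (1,2) (1,2) (6,0) (6,0) (5,5) (5,5)
{DWE} → row (3,1) (3,1) (3,1) (3,1) (1,2) (1,2) (1,2) (1,2) (5,2) (5,2) (5,5) (5,5)
{DNA} → row (0,0) (4,3) (0,0) (4,3) (1,2) (1,2) (1,2) (1,2) (6,0) (6,0) (5,5) (5,5)
{DNE} → row (0,0) (4,3) (0,0) (4,3) (1,2) (1,2) (1,2) (1,2) (5,2) (5,2) (5,5) (5,5)
{CSA, CSE, CWA, CWE, CNA, CNE} → row (5,2) (5,2) (5,2) (5,2) (5,2) (5,2) (5,2) (5,2) (5,2) (5,2) (5,2) (5,2)
That's 7 distinct rows out of 12 strategies.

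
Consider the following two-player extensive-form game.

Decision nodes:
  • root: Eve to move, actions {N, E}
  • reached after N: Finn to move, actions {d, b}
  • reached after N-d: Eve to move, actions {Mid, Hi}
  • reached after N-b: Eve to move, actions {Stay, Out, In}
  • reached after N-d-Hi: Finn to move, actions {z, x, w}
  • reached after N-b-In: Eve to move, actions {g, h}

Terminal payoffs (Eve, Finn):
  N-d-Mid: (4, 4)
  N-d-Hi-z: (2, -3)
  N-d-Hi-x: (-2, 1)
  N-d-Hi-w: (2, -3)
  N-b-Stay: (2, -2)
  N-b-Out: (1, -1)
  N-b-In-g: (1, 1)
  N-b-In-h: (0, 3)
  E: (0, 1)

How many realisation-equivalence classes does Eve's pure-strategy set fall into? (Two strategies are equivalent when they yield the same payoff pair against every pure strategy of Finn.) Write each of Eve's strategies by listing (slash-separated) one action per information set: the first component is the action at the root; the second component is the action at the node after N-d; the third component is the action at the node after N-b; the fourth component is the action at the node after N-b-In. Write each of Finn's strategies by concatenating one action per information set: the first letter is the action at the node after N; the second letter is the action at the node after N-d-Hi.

9

Eve has 24 pure strategies: N/Mid/Stay/g, N/Mid/Stay/h, N/Mid/Out/g, N/Mid/Out/h, N/Mid/In/g, N/Mid/In/h, N/Hi/Stay/g, N/Hi/Stay/h, N/Hi/Out/g, N/Hi/Out/h, N/Hi/In/g, N/Hi/In/h, E/Mid/Stay/g, E/Mid/Stay/h, E/Mid/Out/g, E/Mid/Out/h, E/Mid/In/g, E/Mid/In/h, E/Hi/Stay/g, E/Hi/Stay/h, E/Hi/Out/g, E/Hi/Out/h, E/Hi/In/g, E/Hi/In/h. Columns: dz, dx, dw, bz, bx, bw.
{N/Mid/Stay/g, N/Mid/Stay/h} → row (4,4) (4,4) (4,4) (2,-2) (2,-2) (2,-2)
{N/Mid/Out/g, N/Mid/Out/h} → row (4,4) (4,4) (4,4) (1,-1) (1,-1) (1,-1)
{N/Mid/In/g} → row (4,4) (4,4) (4,4) (1,1) (1,1) (1,1)
{N/Mid/In/h} → row (4,4) (4,4) (4,4) (0,3) (0,3) (0,3)
{N/Hi/Stay/g, N/Hi/Stay/h} → row (2,-3) (-2,1) (2,-3) (2,-2) (2,-2) (2,-2)
{N/Hi/Out/g, N/Hi/Out/h} → row (2,-3) (-2,1) (2,-3) (1,-1) (1,-1) (1,-1)
{N/Hi/In/g} → row (2,-3) (-2,1) (2,-3) (1,1) (1,1) (1,1)
{N/Hi/In/h} → row (2,-3) (-2,1) (2,-3) (0,3) (0,3) (0,3)
{E/Mid/Stay/g, E/Mid/Stay/h, E/Mid/Out/g, E/Mid/Out/h, E/Mid/In/g, E/Mid/In/h, E/Hi/Stay/g, E/Hi/Stay/h, E/Hi/Out/g, E/Hi/Out/h, E/Hi/In/g, E/Hi/In/h} → row (0,1) (0,1) (0,1) (0,1) (0,1) (0,1)
That's 9 distinct rows out of 24 strategies.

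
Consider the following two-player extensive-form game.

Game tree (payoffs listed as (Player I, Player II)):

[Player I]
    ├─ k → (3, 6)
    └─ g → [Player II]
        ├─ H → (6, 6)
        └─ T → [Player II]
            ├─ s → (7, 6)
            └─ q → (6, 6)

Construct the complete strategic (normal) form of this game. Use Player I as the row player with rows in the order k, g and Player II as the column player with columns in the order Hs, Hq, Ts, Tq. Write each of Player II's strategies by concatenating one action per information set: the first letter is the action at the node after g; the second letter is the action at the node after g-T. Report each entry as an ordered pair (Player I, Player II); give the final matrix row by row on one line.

Row k: Hs→(3,6), Hq→(3,6), Ts→(3,6), Tq→(3,6)
Row g: Hs→(6,6), Hq→(6,6), Ts→(7,6), Tq→(6,6)

k: (3,6) (3,6) (3,6) (3,6) | g: (6,6) (6,6) (7,6) (6,6)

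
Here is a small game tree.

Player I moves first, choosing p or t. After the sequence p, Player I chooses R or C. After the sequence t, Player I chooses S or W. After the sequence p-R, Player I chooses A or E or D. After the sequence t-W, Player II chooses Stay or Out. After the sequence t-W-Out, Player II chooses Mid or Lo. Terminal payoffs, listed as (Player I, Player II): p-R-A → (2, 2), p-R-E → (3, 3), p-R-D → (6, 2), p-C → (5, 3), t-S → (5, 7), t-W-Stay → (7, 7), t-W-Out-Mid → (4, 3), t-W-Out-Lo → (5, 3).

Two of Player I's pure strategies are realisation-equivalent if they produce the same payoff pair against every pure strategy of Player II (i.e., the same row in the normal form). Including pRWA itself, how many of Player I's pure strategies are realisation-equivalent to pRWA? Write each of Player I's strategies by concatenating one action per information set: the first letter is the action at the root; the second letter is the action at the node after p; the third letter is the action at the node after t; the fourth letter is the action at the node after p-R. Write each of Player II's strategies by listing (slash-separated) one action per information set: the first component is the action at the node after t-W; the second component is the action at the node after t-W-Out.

Row for pRWA (columns Stay/Mid, Stay/Lo, Out/Mid, Out/Lo): (2,2) (2,2) (2,2) (2,2).
Under pRWA, Player I's choice at the node after t can never be reached regardless of what Player II does, so varying those choices leaves every outcome unchanged.
Holding the reachable choices fixed and varying the unreachable one freely already gives 2 equivalent strategies.
No other strategy reproduces this row, so those 2 are the full class: pRSA, pRWA.

2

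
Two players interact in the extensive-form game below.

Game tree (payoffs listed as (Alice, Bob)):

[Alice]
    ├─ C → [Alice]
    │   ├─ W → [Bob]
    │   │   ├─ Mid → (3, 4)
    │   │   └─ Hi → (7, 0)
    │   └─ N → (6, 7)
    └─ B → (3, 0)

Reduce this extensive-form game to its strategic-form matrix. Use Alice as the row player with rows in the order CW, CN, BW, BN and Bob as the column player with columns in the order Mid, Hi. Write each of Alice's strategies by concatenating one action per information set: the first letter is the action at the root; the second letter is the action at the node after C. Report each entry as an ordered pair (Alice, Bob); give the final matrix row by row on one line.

CW: (3,4) (7,0) | CN: (6,7) (6,7) | BW: (3,0) (3,0) | BN: (3,0) (3,0)

Row CW: Mid→(3,4), Hi→(7,0)
Row CN: Mid→(6,7), Hi→(6,7)
Row BW: Mid→(3,0), Hi→(3,0)
Row BN: Mid→(3,0), Hi→(3,0)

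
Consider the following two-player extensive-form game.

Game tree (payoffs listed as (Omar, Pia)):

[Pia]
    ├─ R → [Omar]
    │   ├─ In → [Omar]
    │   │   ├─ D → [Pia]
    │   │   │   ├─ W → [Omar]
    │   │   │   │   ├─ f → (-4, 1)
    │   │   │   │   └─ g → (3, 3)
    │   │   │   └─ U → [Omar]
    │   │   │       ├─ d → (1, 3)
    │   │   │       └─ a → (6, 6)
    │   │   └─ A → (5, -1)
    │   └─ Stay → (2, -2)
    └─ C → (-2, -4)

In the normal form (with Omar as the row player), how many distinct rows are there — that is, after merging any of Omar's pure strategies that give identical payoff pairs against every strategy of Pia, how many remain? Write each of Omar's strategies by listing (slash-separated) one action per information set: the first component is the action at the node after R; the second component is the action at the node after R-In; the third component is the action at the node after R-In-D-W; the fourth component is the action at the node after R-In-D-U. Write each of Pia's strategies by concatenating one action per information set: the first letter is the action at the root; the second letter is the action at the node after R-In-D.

6

Omar has 16 pure strategies: In/D/f/d, In/D/f/a, In/D/g/d, In/D/g/a, In/A/f/d, In/A/f/a, In/A/g/d, In/A/g/a, Stay/D/f/d, Stay/D/f/a, Stay/D/g/d, Stay/D/g/a, Stay/A/f/d, Stay/A/f/a, Stay/A/g/d, Stay/A/g/a. Columns: RW, RU, CW, CU.
{In/D/f/d} → row (-4,1) (1,3) (-2,-4) (-2,-4)
{In/D/f/a} → row (-4,1) (6,6) (-2,-4) (-2,-4)
{In/D/g/d} → row (3,3) (1,3) (-2,-4) (-2,-4)
{In/D/g/a} → row (3,3) (6,6) (-2,-4) (-2,-4)
{In/A/f/d, In/A/f/a, In/A/g/d, In/A/g/a} → row (5,-1) (5,-1) (-2,-4) (-2,-4)
{Stay/D/f/d, Stay/D/f/a, Stay/D/g/d, Stay/D/g/a, Stay/A/f/d, Stay/A/f/a, Stay/A/g/d, Stay/A/g/a} → row (2,-2) (2,-2) (-2,-4) (-2,-4)
That's 6 distinct rows out of 16 strategies.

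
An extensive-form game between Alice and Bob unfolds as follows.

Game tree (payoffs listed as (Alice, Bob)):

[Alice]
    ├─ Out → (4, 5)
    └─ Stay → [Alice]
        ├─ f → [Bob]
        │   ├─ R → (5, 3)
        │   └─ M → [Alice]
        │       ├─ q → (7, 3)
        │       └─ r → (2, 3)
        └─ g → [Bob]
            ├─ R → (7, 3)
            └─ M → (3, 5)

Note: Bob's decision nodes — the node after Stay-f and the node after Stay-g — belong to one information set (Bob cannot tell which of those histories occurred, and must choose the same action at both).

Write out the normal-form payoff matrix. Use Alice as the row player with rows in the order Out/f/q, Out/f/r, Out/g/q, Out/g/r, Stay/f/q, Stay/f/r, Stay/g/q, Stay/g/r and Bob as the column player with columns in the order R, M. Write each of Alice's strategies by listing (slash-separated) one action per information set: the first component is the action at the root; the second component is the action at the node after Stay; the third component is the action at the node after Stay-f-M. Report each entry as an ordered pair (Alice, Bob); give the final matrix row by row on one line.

Out/f/q: (4,5) (4,5) | Out/f/r: (4,5) (4,5) | Out/g/q: (4,5) (4,5) | Out/g/r: (4,5) (4,5) | Stay/f/q: (5,3) (7,3) | Stay/f/r: (5,3) (2,3) | Stay/g/q: (7,3) (3,5) | Stay/g/r: (7,3) (3,5)

Row Out/f/q: R→(4,5), M→(4,5)
Row Out/f/r: R→(4,5), M→(4,5)
Row Out/g/q: R→(4,5), M→(4,5)
Row Out/g/r: R→(4,5), M→(4,5)
Row Stay/f/q: R→(5,3), M→(7,3)
Row Stay/f/r: R→(5,3), M→(2,3)
Row Stay/g/q: R→(7,3), M→(3,5)
Row Stay/g/r: R→(7,3), M→(3,5)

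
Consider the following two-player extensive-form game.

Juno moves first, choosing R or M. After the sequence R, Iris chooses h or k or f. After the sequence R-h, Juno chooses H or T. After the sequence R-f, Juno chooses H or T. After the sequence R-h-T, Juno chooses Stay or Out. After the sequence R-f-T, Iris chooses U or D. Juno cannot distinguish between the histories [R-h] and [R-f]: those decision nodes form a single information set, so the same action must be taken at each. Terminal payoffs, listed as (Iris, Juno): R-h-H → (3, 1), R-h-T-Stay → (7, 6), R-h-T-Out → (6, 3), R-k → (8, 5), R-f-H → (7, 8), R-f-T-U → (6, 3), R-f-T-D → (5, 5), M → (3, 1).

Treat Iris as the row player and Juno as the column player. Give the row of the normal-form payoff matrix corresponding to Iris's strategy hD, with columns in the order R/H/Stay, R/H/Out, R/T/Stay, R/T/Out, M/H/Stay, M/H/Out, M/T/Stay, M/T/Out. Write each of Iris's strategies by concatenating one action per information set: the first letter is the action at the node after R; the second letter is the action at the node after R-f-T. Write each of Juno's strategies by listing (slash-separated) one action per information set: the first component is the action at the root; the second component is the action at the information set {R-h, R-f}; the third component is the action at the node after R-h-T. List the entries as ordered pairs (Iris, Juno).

(3,1) (3,1) (7,6) (6,3) (3,1) (3,1) (3,1) (3,1)

vs R/H/Stay: Juno plays R → Iris plays h at [R] → Juno plays H at [R-h] → (3, 1)
vs R/H/Out: Juno plays R → Iris plays h at [R] → Juno plays H at [R-h] → (3, 1)
vs R/T/Stay: Juno plays R → Iris plays h at [R] → Juno plays T at [R-h] → Juno plays Stay at [R-h-T] → (7, 6)
vs R/T/Out: Juno plays R → Iris plays h at [R] → Juno plays T at [R-h] → Juno plays Out at [R-h-T] → (6, 3)
vs M/H/Stay: Juno plays M → (3, 1)
vs M/H/Out: Juno plays M → (3, 1)
vs M/T/Stay: Juno plays M → (3, 1)
vs M/T/Out: Juno plays M → (3, 1)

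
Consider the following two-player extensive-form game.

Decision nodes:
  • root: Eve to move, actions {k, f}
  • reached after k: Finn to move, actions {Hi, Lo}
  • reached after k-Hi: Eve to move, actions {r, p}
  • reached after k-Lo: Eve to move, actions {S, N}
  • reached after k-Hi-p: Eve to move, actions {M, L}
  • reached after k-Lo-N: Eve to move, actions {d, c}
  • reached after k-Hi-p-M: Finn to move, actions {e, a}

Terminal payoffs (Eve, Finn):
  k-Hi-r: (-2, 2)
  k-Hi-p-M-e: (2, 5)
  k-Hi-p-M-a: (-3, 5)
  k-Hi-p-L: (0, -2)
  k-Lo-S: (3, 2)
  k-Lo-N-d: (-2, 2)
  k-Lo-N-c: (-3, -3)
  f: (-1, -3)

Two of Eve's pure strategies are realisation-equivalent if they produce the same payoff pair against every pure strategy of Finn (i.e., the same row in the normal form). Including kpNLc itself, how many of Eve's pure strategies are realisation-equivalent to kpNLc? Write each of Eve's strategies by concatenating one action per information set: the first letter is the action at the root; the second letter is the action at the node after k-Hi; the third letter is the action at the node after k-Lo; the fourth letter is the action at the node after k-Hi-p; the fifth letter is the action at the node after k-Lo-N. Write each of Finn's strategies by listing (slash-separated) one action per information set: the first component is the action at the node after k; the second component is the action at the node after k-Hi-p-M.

1

Row for kpNLc (columns Hi/e, Hi/a, Lo/e, Lo/a): (0,-2) (0,-2) (-3,-3) (-3,-3).
Every one of Eve's information sets is on the play path for some reply by Finn when Eve follows kpNLc.
Changing the action at any of them therefore changes at least one column, so only kpNLc itself gives this row.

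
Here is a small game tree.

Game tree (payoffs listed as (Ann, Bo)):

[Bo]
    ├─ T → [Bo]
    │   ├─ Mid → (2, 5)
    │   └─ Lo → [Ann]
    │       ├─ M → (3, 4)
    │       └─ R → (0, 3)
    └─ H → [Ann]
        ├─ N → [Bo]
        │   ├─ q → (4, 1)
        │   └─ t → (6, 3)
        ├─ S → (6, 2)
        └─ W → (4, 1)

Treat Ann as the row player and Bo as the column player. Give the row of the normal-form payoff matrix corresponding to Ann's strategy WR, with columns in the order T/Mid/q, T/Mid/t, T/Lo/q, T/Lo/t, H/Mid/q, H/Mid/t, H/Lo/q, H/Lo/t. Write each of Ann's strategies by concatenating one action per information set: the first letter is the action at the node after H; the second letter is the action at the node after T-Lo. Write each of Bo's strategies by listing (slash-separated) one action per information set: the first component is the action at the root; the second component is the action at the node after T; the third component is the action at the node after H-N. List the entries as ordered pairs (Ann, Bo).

vs T/Mid/q: Bo plays T → Bo plays Mid at [T] → (2, 5)
vs T/Mid/t: Bo plays T → Bo plays Mid at [T] → (2, 5)
vs T/Lo/q: Bo plays T → Bo plays Lo at [T] → Ann plays R at [T-Lo] → (0, 3)
vs T/Lo/t: Bo plays T → Bo plays Lo at [T] → Ann plays R at [T-Lo] → (0, 3)
vs H/Mid/q: Bo plays H → Ann plays W at [H] → (4, 1)
vs H/Mid/t: Bo plays H → Ann plays W at [H] → (4, 1)
vs H/Lo/q: Bo plays H → Ann plays W at [H] → (4, 1)
vs H/Lo/t: Bo plays H → Ann plays W at [H] → (4, 1)

(2,5) (2,5) (0,3) (0,3) (4,1) (4,1) (4,1) (4,1)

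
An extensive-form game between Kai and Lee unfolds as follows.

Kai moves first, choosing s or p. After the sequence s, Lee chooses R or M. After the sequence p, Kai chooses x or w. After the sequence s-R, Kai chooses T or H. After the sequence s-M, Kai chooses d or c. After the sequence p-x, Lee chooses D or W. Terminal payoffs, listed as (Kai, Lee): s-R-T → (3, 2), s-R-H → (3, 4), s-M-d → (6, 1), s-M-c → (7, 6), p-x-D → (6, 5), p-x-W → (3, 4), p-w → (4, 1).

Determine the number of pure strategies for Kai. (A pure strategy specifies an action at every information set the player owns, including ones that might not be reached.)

16

Kai owns the root with actions {s, p} — two choices.
Kai owns the node after p with actions {x, w} — two choices.
Kai owns the node after s-R with actions {T, H} — two choices.
Kai owns the node after s-M with actions {d, c} — two choices.
A pure strategy fixes one action at each information set independently, so the count is the product 2 × 2 × 2 × 2 = 16.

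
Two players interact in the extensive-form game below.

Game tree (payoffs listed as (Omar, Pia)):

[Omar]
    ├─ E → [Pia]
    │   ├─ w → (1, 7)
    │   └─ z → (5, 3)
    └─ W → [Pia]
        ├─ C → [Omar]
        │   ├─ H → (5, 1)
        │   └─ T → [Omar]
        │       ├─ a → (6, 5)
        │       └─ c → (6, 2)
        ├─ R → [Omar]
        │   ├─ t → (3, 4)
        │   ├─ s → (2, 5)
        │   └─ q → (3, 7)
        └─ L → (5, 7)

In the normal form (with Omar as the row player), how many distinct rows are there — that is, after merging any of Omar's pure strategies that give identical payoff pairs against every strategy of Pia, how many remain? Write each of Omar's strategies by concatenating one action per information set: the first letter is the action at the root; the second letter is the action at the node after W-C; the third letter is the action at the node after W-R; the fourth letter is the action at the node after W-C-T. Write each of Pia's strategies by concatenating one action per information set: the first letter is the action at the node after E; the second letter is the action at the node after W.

Omar has 24 pure strategies: EHta, EHtc, EHsa, EHsc, EHqa, EHqc, ETta, ETtc, ETsa, ETsc, ETqa, ETqc, WHta, WHtc, WHsa, WHsc, WHqa, WHqc, WTta, WTtc, WTsa, WTsc, WTqa, WTqc. Columns: wC, wR, wL, zC, zR, zL.
{EHta, EHtc, EHsa, EHsc, EHqa, EHqc, ETta, ETtc, ETsa, ETsc, ETqa, ETqc} → row (1,7) (1,7) (1,7) (5,3) (5,3) (5,3)
{WHta, WHtc} → row (5,1) (3,4) (5,7) (5,1) (3,4) (5,7)
{WHsa, WHsc} → row (5,1) (2,5) (5,7) (5,1) (2,5) (5,7)
{WHqa, WHqc} → row (5,1) (3,7) (5,7) (5,1) (3,7) (5,7)
{WTta} → row (6,5) (3,4) (5,7) (6,5) (3,4) (5,7)
{WTtc} → row (6,2) (3,4) (5,7) (6,2) (3,4) (5,7)
{WTsa} → row (6,5) (2,5) (5,7) (6,5) (2,5) (5,7)
{WTsc} → row (6,2) (2,5) (5,7) (6,2) (2,5) (5,7)
{WTqa} → row (6,5) (3,7) (5,7) (6,5) (3,7) (5,7)
{WTqc} → row (6,2) (3,7) (5,7) (6,2) (3,7) (5,7)
That's 10 distinct rows out of 24 strategies.

10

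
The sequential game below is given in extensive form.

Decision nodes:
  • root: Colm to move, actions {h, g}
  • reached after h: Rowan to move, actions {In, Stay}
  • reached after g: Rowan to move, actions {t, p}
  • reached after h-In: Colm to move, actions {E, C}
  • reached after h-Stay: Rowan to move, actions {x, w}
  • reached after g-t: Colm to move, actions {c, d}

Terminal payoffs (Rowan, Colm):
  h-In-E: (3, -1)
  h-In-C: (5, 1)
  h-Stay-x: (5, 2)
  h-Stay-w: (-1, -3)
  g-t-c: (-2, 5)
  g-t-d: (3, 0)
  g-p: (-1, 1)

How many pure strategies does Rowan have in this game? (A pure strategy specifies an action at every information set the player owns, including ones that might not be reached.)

Rowan owns the node after h with actions {In, Stay} — two choices.
Rowan owns the node after g with actions {t, p} — two choices.
Rowan owns the node after h-Stay with actions {x, w} — two choices.
A pure strategy fixes one action at each information set independently, so the count is the product 2 × 2 × 2 = 8.

8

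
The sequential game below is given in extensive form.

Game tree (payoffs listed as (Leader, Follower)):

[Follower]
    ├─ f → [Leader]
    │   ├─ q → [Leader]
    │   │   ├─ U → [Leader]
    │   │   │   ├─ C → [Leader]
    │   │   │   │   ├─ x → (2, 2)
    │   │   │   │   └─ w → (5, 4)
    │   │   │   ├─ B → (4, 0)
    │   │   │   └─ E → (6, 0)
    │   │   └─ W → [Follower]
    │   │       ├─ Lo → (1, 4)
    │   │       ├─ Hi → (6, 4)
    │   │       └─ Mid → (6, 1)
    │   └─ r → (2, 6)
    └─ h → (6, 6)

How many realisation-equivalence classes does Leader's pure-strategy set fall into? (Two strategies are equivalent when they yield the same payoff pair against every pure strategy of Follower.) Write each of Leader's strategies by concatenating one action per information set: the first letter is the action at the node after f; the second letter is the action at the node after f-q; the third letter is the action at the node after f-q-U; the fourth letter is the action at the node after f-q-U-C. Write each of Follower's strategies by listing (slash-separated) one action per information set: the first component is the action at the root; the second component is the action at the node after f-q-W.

Leader has 24 pure strategies: qUCx, qUCw, qUBx, qUBw, qUEx, qUEw, qWCx, qWCw, qWBx, qWBw, qWEx, qWEw, rUCx, rUCw, rUBx, rUBw, rUEx, rUEw, rWCx, rWCw, rWBx, rWBw, rWEx, rWEw. Columns: f/Lo, f/Hi, f/Mid, h/Lo, h/Hi, h/Mid.
{qUCx} → row (2,2) (2,2) (2,2) (6,6) (6,6) (6,6)
{qUCw} → row (5,4) (5,4) (5,4) (6,6) (6,6) (6,6)
{qUBx, qUBw} → row (4,0) (4,0) (4,0) (6,6) (6,6) (6,6)
{qUEx, qUEw} → row (6,0) (6,0) (6,0) (6,6) (6,6) (6,6)
{qWCx, qWCw, qWBx, qWBw, qWEx, qWEw} → row (1,4) (6,4) (6,1) (6,6) (6,6) (6,6)
{rUCx, rUCw, rUBx, rUBw, rUEx, rUEw, rWCx, rWCw, rWBx, rWBw, rWEx, rWEw} → row (2,6) (2,6) (2,6) (6,6) (6,6) (6,6)
That's 6 distinct rows out of 24 strategies.

6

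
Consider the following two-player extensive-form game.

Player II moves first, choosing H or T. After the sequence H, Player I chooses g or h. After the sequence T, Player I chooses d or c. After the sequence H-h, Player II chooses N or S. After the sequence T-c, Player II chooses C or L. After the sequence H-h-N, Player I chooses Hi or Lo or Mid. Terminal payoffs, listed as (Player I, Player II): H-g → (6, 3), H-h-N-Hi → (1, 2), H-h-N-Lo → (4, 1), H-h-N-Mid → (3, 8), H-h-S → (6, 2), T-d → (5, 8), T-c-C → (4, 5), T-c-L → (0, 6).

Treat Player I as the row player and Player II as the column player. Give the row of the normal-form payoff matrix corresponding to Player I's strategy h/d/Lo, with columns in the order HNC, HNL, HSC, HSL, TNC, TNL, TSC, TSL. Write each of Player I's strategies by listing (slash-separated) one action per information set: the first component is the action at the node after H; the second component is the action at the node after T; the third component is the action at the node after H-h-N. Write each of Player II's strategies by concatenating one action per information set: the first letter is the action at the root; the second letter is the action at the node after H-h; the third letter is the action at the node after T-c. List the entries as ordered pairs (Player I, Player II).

vs HNC: Player II plays H → Player I plays h at [H] → Player II plays N at [H-h] → Player I plays Lo at [H-h-N] → (4, 1)
vs HNL: Player II plays H → Player I plays h at [H] → Player II plays N at [H-h] → Player I plays Lo at [H-h-N] → (4, 1)
vs HSC: Player II plays H → Player I plays h at [H] → Player II plays S at [H-h] → (6, 2)
vs HSL: Player II plays H → Player I plays h at [H] → Player II plays S at [H-h] → (6, 2)
vs TNC: Player II plays T → Player I plays d at [T] → (5, 8)
vs TNL: Player II plays T → Player I plays d at [T] → (5, 8)
vs TSC: Player II plays T → Player I plays d at [T] → (5, 8)
vs TSL: Player II plays T → Player I plays d at [T] → (5, 8)

(4,1) (4,1) (6,2) (6,2) (5,8) (5,8) (5,8) (5,8)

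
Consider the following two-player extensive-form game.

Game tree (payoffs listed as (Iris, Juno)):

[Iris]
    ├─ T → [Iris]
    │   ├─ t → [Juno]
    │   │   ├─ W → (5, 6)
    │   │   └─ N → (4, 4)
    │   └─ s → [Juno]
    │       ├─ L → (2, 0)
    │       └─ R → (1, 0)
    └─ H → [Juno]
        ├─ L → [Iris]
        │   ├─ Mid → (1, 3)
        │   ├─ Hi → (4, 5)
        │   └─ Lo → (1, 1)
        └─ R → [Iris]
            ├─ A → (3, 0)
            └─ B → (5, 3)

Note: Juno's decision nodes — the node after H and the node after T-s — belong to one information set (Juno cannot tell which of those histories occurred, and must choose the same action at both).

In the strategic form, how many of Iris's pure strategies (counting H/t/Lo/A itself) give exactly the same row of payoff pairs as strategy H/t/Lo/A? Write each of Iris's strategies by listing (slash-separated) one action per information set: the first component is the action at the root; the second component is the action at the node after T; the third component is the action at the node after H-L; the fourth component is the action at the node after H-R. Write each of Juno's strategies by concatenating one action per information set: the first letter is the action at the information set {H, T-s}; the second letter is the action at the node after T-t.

Row for H/t/Lo/A (columns LW, LN, RW, RN): (1,1) (1,1) (3,0) (3,0).
Under H/t/Lo/A, Iris's choice at the node after T can never be reached regardless of what Juno does, so varying those choices leaves every outcome unchanged.
Holding the reachable choices fixed and varying the unreachable one freely already gives 2 equivalent strategies.
No other strategy reproduces this row, so those 2 are the full class: H/t/Lo/A, H/s/Lo/A.

2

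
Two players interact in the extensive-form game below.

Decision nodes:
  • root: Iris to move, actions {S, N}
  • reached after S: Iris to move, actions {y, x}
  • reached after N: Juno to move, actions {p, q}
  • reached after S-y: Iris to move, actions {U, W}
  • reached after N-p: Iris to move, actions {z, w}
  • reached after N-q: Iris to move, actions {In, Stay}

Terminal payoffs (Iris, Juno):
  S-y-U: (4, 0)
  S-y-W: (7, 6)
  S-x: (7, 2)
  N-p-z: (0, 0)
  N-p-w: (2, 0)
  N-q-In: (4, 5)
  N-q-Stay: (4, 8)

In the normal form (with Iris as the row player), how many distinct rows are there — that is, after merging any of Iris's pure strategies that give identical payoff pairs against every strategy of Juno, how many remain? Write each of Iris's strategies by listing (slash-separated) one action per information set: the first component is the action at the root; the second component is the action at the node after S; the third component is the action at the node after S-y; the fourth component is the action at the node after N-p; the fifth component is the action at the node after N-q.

7

Iris has 32 pure strategies: S/y/U/z/In, S/y/U/z/Stay, S/y/U/w/In, S/y/U/w/Stay, S/y/W/z/In, S/y/W/z/Stay, S/y/W/w/In, S/y/W/w/Stay, S/x/U/z/In, S/x/U/z/Stay, S/x/U/w/In, S/x/U/w/Stay, S/x/W/z/In, S/x/W/z/Stay, S/x/W/w/In, S/x/W/w/Stay, N/y/U/z/In, N/y/U/z/Stay, N/y/U/w/In, N/y/U/w/Stay, N/y/W/z/In, N/y/W/z/Stay, N/y/W/w/In, N/y/W/w/Stay, N/x/U/z/In, N/x/U/z/Stay, N/x/U/w/In, N/x/U/w/Stay, N/x/W/z/In, N/x/W/z/Stay, N/x/W/w/In, N/x/W/w/Stay. Columns: p, q.
{S/y/U/z/In, S/y/U/z/Stay, S/y/U/w/In, S/y/U/w/Stay} → row (4,0) (4,0)
{S/y/W/z/In, S/y/W/z/Stay, S/y/W/w/In, S/y/W/w/Stay} → row (7,6) (7,6)
{S/x/U/z/In, S/x/U/z/Stay, S/x/U/w/In, S/x/U/w/Stay, S/x/W/z/In, S/x/W/z/Stay, S/x/W/w/In, S/x/W/w/Stay} → row (7,2) (7,2)
{N/y/U/z/In, N/y/W/z/In, N/x/U/z/In, N/x/W/z/In} → row (0,0) (4,5)
{N/y/U/z/Stay, N/y/W/z/Stay, N/x/U/z/Stay, N/x/W/z/Stay} → row (0,0) (4,8)
{N/y/U/w/In, N/y/W/w/In, N/x/U/w/In, N/x/W/w/In} → row (2,0) (4,5)
{N/y/U/w/Stay, N/y/W/w/Stay, N/x/U/w/Stay, N/x/W/w/Stay} → row (2,0) (4,8)
That's 7 distinct rows out of 32 strategies.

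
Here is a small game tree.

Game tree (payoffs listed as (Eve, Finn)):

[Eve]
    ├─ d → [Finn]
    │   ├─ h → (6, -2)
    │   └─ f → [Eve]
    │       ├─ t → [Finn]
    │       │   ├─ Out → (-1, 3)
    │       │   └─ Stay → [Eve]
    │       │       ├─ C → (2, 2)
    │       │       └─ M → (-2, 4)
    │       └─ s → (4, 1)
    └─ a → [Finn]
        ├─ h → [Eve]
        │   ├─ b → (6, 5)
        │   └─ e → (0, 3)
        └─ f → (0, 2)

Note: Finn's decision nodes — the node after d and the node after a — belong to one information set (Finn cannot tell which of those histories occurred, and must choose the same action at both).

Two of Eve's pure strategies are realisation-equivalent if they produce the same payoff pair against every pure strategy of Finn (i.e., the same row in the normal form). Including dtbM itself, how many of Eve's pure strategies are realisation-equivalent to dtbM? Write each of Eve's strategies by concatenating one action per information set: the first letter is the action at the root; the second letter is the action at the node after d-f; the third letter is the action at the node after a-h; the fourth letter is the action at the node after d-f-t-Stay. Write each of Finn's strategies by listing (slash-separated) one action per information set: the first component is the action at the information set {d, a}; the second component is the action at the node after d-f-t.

2

Row for dtbM (columns h/Out, h/Stay, f/Out, f/Stay): (6,-2) (6,-2) (-1,3) (-2,4).
Under dtbM, Eve's choice at the node after a-h can never be reached regardless of what Finn does, so varying those choices leaves every outcome unchanged.
Holding the reachable choices fixed and varying the unreachable one freely already gives 2 equivalent strategies.
No other strategy reproduces this row, so those 2 are the full class: dtbM, dteM.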